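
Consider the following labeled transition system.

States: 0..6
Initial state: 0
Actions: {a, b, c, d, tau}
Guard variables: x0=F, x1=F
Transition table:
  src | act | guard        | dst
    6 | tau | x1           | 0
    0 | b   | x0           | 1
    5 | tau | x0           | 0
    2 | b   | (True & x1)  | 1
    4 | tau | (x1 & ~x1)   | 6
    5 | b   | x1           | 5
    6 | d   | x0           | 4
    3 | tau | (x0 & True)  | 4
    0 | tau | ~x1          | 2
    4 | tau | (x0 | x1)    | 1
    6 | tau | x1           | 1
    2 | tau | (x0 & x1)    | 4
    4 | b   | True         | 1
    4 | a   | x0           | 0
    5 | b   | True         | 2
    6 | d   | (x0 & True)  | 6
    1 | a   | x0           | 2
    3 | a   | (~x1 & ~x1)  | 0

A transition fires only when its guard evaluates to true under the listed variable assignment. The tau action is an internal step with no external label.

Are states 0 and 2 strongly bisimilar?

Refine partition for ~:
  round 0: {{0,1,2,3,4,5,6}}
  round 1: {{0},{1,2,6},{3},{4,5}}
stable after 2 split(s): 4 block(s)
class of 0: {0}; class of 2: {1,2,6}

Answer: NOT BISIMILAR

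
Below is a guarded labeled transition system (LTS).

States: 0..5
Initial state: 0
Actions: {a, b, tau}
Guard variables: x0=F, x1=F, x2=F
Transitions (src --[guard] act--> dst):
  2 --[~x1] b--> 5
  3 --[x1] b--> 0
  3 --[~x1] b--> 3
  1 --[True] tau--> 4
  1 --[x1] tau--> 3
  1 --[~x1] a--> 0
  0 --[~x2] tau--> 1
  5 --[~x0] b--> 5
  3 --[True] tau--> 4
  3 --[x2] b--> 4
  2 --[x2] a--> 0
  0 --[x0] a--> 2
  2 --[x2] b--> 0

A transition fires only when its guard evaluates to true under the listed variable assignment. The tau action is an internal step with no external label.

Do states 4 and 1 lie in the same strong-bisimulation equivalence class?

Answer: NOT BISIMILAR

Trace:
Compute ~ classes (split until stable):
  P[0] = {{0,1,2,3,4,5}}
  P[1] = {{0},{1},{2,5},{3},{4}}
Fixed point at round 2; 5 class(es).
class of 4: {4}; class of 1: {1}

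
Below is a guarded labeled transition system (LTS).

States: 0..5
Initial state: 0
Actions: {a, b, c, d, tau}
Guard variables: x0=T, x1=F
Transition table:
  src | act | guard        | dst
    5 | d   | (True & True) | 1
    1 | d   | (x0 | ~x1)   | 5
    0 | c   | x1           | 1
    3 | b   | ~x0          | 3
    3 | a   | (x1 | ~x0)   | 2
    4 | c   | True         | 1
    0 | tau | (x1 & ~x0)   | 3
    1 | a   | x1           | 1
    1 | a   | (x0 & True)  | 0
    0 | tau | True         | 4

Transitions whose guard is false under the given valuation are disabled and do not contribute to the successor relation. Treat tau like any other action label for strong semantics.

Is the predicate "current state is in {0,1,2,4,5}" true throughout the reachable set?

Allowed set {0,1,2,4,5}
R = {0,1,4,5}
  0: safe
  1: safe
  4: safe
  5: safe

Answer: INVARIANT HOLDS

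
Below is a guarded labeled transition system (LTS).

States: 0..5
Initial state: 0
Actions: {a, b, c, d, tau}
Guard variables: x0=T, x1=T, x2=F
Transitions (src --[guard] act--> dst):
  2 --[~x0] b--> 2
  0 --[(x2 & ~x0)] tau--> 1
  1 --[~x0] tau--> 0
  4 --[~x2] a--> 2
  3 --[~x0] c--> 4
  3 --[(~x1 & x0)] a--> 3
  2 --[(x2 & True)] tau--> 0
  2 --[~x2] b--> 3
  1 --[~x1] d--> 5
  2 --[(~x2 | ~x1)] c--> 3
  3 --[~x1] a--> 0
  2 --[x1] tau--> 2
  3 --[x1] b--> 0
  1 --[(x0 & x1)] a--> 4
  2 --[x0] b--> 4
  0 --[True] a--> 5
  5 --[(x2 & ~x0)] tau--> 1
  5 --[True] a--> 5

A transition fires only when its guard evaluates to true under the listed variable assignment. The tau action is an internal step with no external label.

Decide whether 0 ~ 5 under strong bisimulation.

Answer: BISIMILAR

Analysis:
Bisimulation quotient by refinement:
  π0 = {{0,1,2,3,4,5}}
  π1 = {{0,1,4,5},{2},{3}}
  π2 = {{0,1,5},{2},{3},{4}}
  π3 = {{0,5},{1},{2},{3},{4}}
5 equivalence class(es) (converged in 4)
0∈{0,5}, 5∈{0,5}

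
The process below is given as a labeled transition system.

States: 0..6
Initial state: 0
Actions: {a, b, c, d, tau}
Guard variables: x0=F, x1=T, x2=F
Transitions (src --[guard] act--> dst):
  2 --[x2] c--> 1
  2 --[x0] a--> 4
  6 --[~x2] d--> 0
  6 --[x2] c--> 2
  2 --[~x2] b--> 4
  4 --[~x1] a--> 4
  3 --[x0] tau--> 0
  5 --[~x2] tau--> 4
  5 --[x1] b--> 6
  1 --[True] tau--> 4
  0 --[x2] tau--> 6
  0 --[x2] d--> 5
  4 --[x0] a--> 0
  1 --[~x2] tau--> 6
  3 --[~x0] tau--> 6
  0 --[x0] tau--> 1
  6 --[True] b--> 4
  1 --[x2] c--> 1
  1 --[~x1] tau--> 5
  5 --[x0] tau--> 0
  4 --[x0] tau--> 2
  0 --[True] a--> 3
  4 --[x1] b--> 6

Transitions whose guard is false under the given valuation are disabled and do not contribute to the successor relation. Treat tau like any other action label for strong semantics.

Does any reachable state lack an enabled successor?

Answer: DEADLOCK-FREE

Working:
Reachable = {0,3,4,6}
  0: a→3  [deg 1]
  3: tau→6  [deg 1]
  4: b→6  [deg 1]
  6: b→4  d→0  [deg 2]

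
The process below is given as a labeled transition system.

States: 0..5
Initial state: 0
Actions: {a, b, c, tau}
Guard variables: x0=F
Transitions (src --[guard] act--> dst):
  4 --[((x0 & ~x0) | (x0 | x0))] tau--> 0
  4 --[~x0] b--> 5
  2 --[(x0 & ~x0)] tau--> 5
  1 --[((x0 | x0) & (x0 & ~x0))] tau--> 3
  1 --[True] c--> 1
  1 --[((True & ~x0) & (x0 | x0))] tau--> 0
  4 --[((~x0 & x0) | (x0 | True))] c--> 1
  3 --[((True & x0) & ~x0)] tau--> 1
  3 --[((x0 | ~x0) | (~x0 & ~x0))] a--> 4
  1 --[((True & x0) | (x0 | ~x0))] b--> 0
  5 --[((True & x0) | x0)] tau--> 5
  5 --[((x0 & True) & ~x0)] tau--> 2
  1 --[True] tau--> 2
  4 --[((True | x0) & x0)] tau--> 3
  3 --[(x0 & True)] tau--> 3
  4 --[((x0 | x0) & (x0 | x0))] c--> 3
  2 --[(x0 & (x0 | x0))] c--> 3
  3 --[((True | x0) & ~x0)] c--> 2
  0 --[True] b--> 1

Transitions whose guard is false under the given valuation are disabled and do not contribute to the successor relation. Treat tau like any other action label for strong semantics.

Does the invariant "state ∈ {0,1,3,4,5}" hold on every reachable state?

Answer: INVARIANT VIOLATED at state 2

Analysis:
Allowed set {0,1,3,4,5}
R = {0,1,2}
  0: ok
  1: ok
  2: VIOLATES
counterexample path to 2: b·tau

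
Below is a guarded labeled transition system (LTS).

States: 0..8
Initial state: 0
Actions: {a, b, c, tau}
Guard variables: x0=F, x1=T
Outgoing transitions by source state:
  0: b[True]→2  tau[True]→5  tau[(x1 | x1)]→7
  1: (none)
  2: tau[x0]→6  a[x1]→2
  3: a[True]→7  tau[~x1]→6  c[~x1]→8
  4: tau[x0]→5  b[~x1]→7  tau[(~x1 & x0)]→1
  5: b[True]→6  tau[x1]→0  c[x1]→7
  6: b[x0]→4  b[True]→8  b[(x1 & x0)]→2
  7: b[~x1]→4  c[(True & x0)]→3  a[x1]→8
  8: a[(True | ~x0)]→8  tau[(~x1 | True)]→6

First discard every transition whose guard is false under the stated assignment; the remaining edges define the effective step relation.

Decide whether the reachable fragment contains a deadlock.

Answer: DEADLOCK-FREE

Analysis:
R = {0,2,5,6,7,8}
  0: b→2  tau→5  tau→7  [3 out]
  2: a→2  [1 out]
  5: b→6  c→7  tau→0  [3 out]
  6: b→8  [1 out]
  7: a→8  [1 out]
  8: a→8  tau→6  [2 out]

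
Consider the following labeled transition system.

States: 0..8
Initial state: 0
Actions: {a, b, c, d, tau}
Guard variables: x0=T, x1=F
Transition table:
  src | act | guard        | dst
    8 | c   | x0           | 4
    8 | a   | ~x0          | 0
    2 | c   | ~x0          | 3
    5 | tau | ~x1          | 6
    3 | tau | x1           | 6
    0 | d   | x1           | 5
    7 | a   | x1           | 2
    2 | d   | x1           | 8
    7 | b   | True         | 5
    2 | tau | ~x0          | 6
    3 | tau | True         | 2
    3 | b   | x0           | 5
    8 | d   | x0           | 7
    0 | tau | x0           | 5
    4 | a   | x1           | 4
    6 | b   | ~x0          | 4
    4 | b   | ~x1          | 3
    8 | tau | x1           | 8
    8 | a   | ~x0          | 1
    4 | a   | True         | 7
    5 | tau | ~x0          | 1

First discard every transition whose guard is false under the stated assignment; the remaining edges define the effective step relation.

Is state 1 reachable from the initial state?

After dropping false guards: 9 live edges.
Layer 0: {0}
Layer 1: {5}  now seen {0,5}
Layer 2: {6}  now seen {0,5,6}
Reach set: {0,5,6}

Answer: UNREACHABLE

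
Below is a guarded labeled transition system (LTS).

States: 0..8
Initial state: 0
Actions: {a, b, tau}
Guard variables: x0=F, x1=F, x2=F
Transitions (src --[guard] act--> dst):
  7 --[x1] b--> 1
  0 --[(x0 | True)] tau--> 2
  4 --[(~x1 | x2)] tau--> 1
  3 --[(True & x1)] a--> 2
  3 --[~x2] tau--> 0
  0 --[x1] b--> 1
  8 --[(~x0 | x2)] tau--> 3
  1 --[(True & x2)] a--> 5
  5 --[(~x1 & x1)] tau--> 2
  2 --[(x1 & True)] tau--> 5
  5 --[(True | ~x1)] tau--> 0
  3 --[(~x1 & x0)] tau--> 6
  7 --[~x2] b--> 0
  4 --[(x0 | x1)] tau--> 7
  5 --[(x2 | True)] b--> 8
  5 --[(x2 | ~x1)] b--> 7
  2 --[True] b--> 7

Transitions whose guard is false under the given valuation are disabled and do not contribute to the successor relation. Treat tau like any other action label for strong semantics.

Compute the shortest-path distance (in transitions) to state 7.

Answer: 2

Trace:
Layered search for 7:
  Layer 0: {0}
  Layer 1: {2}
  Layer 2: {7}
7 enters at depth 2; path tau·b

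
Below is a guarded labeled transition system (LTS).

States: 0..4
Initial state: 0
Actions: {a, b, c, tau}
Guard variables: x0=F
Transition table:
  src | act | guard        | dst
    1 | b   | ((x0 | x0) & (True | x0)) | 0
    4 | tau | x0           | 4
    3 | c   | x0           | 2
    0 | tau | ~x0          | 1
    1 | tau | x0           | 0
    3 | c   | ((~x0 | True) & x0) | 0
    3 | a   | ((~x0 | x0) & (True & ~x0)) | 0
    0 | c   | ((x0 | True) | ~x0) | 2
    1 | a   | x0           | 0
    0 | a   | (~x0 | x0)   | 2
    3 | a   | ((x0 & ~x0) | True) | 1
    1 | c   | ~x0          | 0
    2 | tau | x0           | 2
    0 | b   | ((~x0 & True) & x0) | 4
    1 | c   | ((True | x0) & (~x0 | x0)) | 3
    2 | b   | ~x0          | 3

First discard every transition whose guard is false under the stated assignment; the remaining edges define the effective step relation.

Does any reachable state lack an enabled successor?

Answer: DEADLOCK-FREE

Working:
Reachable = {0,1,2,3}
  0: a→2  c→2  tau→1  [3 exit(s)]
  1: c→0  c→3  [2 exit(s)]
  2: b→3  [1 exit(s)]
  3: a→0  a→1  [2 exit(s)]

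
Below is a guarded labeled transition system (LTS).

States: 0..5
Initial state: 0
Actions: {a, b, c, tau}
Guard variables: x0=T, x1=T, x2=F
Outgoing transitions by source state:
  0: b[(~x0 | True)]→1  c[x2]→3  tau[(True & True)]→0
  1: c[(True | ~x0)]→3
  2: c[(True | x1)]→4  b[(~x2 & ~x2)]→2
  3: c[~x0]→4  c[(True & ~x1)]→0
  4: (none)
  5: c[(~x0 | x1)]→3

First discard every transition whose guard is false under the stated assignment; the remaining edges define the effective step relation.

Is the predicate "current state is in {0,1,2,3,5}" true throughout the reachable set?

Allowed set {0,1,2,3,5}
R = {0,1,3}
  0: safe
  1: safe
  3: safe

Answer: INVARIANT HOLDS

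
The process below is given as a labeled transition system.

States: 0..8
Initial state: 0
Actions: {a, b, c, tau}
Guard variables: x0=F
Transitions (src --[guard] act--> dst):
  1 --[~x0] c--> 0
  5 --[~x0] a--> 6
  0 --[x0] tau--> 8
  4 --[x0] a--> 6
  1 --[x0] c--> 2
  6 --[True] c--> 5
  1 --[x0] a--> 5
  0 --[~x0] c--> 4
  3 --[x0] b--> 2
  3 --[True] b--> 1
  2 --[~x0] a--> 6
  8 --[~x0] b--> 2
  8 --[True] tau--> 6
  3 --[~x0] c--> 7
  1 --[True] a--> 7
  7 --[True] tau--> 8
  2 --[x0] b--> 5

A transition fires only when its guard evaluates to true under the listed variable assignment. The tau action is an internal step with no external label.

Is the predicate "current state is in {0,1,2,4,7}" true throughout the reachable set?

Answer: INVARIANT HOLDS

Analysis:
Safe = {0,1,2,4,7}
Reach set: {0,4}
  0: ok
  4: ok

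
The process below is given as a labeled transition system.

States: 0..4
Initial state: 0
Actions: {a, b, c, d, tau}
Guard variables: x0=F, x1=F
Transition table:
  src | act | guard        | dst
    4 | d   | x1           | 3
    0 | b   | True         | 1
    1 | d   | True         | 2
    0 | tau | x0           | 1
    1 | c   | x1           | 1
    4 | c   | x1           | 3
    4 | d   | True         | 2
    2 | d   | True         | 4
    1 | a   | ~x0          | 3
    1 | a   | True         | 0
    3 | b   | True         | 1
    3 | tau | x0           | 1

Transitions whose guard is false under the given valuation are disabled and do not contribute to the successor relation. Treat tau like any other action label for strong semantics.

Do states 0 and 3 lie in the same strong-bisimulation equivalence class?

Refine partition for ~:
  π0 = {{0,1,2,3,4}}
  π1 = {{0,3},{1},{2,4}}
3 equivalence class(es) (converged in 2)
0∈{0,3}, 3∈{0,3}

Answer: BISIMILAR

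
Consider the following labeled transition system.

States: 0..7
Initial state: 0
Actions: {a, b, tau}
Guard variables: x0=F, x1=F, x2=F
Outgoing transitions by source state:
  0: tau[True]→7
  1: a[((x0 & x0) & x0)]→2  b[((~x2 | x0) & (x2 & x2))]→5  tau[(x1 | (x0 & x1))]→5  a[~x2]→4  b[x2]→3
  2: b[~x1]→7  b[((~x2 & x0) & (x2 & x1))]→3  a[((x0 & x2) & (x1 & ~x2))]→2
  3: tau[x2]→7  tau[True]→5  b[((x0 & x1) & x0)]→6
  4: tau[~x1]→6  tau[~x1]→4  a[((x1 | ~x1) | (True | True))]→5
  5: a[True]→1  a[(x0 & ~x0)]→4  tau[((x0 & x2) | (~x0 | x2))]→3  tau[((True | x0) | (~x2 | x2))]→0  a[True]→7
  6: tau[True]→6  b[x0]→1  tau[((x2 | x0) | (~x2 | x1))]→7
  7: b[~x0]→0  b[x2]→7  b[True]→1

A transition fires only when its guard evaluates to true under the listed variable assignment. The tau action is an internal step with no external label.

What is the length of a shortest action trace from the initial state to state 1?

Breadth-first toward 1:
  L0 = {0}
  L1 = {7}
  L2 = {1}
depth(1)=2, e.g. tau·b

Answer: 2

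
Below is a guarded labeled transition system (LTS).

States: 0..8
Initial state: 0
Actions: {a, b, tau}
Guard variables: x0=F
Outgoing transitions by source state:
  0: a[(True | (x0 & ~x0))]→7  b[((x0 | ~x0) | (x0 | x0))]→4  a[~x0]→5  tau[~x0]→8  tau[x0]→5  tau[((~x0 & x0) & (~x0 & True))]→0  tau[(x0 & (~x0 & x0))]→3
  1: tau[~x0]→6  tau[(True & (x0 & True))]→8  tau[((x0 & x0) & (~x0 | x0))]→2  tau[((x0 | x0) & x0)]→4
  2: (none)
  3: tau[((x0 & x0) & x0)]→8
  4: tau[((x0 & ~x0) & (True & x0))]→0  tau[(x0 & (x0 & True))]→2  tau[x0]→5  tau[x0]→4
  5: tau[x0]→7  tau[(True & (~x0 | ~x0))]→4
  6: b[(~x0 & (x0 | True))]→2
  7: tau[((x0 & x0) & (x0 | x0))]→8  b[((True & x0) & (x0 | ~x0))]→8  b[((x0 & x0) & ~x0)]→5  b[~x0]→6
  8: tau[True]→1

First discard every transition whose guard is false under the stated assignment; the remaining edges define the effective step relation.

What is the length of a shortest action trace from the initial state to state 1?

Layered search for 1:
  depth 0: {0}
  depth 1: {4,5,7,8}
  depth 2: {1,6}
1 enters at depth 2; path tau·tau

Answer: 2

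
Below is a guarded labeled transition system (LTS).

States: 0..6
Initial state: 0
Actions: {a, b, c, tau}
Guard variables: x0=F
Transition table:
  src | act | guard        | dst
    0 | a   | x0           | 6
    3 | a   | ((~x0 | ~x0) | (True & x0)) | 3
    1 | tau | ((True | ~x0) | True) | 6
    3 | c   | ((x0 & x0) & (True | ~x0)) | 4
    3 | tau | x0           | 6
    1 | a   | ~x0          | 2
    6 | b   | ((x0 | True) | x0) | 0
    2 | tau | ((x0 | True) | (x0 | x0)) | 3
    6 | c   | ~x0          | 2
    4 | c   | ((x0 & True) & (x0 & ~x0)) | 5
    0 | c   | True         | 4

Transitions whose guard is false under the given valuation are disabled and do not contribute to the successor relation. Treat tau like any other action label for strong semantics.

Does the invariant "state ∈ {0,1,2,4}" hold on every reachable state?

Answer: INVARIANT HOLDS

Analysis:
Inv-set: {0,1,2,4}
R = {0,4}
  0: ✓
  4: ✓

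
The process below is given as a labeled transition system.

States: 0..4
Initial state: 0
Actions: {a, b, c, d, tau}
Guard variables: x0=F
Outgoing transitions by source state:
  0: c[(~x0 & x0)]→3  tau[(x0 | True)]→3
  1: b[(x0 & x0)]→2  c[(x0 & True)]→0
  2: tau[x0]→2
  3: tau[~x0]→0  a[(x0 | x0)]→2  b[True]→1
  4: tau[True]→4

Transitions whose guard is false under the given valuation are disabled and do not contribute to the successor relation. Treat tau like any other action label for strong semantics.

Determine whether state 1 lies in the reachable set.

Answer: REACHABLE

Working:
Guard filter leaves 4 enabled edge(s).
L0 = {0}
L1 = {3}  now seen {0,3}
L2 = {1}  now seen {0,1,3}
Reach set: {0,1,3}
Path to 1: tau·b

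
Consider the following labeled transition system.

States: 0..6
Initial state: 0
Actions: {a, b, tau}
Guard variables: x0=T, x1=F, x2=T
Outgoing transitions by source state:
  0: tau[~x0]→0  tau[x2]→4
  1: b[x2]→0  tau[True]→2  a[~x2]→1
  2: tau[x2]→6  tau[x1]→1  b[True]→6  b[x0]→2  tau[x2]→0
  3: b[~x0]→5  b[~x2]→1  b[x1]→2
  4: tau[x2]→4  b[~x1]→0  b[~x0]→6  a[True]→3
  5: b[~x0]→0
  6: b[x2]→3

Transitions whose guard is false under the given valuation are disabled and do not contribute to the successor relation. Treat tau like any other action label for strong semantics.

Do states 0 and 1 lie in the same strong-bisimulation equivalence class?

Refine partition for ~:
  π0 = {{0,1,2,3,4,5,6}}
  π1 = {{0},{1,2},{3,5},{4},{6}}
  π2 = {{0},{1},{2},{3,5},{4},{6}}
Fixed point at round 3; 6 class(es).
0∈{0}, 1∈{1}

Answer: NOT BISIMILAR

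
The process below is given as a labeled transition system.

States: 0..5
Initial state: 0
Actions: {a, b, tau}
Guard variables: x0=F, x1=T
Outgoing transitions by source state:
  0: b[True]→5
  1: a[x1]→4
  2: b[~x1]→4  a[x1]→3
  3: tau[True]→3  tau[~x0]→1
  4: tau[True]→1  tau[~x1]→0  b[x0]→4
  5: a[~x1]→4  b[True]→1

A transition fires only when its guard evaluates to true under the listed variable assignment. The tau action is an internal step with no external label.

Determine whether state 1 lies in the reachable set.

Answer: REACHABLE

Working:
After dropping false guards: 7 live edges.
Layer 0: {0}
Layer 1: {5}  cumulative {0,5}
Layer 2: {1}  cumulative {0,1,5}
Layer 3: {4}  cumulative {0,1,4,5}
Reachable = {0,1,4,5}
witness 1: b·b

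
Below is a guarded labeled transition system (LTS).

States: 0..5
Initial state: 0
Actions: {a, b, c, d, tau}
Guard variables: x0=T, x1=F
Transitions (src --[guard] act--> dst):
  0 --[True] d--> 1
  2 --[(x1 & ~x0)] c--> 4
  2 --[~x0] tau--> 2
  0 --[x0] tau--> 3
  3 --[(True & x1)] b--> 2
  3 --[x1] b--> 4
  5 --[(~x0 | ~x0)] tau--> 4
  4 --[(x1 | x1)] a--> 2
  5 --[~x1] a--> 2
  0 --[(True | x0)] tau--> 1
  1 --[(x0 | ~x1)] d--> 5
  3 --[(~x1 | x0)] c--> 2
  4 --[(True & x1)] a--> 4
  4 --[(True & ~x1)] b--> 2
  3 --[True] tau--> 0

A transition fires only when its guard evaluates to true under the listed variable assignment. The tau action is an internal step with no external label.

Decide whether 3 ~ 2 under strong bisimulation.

Compute ~ classes (split until stable):
  P[0] = {{0,1,2,3,4,5}}
  P[1] = {{0},{1},{2},{3},{4},{5}}
stable after 2 split(s): 6 block(s)
class of 3: {3}; class of 2: {2}

Answer: NOT BISIMILAR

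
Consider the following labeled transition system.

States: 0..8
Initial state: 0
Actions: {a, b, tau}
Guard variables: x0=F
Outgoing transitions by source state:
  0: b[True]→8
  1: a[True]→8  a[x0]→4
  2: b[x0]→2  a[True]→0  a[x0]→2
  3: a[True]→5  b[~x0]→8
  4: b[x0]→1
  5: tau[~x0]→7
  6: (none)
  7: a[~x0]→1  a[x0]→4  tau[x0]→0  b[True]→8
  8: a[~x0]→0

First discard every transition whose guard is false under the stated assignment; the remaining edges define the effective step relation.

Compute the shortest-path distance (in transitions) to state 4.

Answer: UNREACHABLE

Working:
BFS to 4:
  depth 0: {0}
  depth 1: {8}
4 never appears.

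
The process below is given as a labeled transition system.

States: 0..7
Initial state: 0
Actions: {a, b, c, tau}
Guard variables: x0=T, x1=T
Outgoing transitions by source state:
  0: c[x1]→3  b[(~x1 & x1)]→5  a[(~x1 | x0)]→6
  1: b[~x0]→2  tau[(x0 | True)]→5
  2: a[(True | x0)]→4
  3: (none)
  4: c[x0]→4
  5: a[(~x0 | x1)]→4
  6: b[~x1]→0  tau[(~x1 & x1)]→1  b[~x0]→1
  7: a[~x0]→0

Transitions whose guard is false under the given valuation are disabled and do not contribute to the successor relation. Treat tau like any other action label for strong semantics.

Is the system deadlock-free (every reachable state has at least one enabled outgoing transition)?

R = {0,3,6}
  0: a→6  c→3  [deg 2]
  3: ∅  [STUCK]
  6: ∅  [STUCK]
Path to 3: c

Answer: DEADLOCK at state 3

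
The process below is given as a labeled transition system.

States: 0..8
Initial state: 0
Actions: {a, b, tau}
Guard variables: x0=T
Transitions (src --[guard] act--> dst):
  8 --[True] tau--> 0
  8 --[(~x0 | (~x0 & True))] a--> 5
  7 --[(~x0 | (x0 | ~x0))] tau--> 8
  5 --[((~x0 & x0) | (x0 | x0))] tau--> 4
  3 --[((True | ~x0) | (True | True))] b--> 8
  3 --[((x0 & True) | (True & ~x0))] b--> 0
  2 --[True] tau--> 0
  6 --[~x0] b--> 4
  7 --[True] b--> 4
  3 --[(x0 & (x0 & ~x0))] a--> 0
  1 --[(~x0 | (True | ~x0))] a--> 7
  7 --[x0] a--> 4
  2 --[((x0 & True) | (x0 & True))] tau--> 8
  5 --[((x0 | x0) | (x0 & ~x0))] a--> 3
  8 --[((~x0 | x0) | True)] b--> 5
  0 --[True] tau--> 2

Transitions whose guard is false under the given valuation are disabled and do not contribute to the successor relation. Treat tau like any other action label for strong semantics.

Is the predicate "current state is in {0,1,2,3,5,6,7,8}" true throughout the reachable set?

Answer: INVARIANT VIOLATED at state 4

Analysis:
Inv-set: {0,1,2,3,5,6,7,8}
R = {0,2,3,4,5,8}
  0: safe
  2: safe
  3: safe
  4: ✗ unsafe
  5: safe
  8: safe
reach 4 via tau·tau·b·tau — violates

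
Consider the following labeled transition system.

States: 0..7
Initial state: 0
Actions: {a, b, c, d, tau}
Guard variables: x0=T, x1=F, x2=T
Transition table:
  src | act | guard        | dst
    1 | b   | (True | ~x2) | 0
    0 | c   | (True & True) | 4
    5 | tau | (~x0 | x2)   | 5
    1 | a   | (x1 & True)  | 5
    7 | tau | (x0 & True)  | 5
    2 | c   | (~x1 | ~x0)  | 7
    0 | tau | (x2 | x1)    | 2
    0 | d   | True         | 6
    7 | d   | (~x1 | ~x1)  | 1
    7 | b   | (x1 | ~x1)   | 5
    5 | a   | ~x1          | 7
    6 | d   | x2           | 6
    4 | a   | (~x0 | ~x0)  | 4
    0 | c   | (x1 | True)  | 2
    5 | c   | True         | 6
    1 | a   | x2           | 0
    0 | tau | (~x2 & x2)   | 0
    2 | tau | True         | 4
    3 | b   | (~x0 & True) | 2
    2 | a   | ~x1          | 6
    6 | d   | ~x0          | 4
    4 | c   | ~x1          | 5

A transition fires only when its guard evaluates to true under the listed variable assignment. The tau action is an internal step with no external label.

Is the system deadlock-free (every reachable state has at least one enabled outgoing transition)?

R = {0,1,2,4,5,6,7}
  0: c→2  c→4  d→6  tau→2  [4 exit(s)]
  1: a→0  b→0  [2 exit(s)]
  2: a→6  c→7  tau→4  [3 exit(s)]
  4: c→5  [1 exit(s)]
  5: a→7  c→6  tau→5  [3 exit(s)]
  6: d→6  [1 exit(s)]
  7: b→5  d→1  tau→5  [3 exit(s)]

Answer: DEADLOCK-FREE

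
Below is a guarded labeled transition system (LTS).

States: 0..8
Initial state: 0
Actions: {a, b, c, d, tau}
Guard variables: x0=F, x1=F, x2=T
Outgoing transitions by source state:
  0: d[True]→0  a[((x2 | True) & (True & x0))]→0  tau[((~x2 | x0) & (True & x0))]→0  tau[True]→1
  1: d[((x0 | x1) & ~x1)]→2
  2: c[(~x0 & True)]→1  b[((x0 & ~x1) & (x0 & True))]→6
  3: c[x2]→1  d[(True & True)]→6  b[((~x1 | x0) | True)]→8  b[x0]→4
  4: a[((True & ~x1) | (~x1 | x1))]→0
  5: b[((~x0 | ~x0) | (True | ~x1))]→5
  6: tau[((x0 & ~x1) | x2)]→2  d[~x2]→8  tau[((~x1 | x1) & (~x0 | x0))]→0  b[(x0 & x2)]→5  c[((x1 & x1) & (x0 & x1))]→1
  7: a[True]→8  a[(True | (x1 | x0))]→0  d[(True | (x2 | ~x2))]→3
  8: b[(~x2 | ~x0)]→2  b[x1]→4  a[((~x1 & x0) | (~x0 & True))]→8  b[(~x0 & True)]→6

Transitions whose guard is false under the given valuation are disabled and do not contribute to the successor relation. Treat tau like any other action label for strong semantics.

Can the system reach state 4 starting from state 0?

16 transition(s) survive guard evaluation.
Layer 0: {0}
Layer 1: {1}  total {0,1}
Reach set: {0,1}

Answer: UNREACHABLE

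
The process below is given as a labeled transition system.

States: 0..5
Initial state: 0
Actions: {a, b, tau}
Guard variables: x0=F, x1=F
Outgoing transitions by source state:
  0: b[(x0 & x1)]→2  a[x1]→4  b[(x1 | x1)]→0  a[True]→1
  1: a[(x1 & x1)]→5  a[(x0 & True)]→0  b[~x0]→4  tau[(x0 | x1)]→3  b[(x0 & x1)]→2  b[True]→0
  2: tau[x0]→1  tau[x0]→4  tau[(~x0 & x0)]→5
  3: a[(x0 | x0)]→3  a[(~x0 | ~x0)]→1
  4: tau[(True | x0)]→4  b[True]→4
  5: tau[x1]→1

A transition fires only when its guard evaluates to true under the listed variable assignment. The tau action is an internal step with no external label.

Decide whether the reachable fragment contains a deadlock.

Reach set: {0,1,4}
  0: a→1  [1 exit(s)]
  1: b→0  b→4  [2 exit(s)]
  4: b→4  tau→4  [2 exit(s)]

Answer: DEADLOCK-FREE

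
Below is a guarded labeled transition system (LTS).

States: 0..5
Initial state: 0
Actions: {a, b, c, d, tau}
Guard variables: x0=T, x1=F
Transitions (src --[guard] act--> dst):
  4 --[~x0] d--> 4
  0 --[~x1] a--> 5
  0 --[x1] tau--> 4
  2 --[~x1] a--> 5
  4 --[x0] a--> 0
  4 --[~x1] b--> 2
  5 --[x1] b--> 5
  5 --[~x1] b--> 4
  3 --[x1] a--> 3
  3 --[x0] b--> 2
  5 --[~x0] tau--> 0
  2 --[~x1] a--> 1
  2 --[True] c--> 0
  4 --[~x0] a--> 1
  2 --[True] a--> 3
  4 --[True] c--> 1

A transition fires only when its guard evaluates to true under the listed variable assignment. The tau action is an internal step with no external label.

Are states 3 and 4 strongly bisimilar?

Refine partition for ~:
  π0 = {{0,1,2,3,4,5}}
  π1 = {{0},{1},{2},{3,5},{4}}
  π2 = {{0},{1},{2},{3},{4},{5}}
Fixed point at round 3; 6 class(es).
class of 3: {3}; class of 4: {4}

Answer: NOT BISIMILAR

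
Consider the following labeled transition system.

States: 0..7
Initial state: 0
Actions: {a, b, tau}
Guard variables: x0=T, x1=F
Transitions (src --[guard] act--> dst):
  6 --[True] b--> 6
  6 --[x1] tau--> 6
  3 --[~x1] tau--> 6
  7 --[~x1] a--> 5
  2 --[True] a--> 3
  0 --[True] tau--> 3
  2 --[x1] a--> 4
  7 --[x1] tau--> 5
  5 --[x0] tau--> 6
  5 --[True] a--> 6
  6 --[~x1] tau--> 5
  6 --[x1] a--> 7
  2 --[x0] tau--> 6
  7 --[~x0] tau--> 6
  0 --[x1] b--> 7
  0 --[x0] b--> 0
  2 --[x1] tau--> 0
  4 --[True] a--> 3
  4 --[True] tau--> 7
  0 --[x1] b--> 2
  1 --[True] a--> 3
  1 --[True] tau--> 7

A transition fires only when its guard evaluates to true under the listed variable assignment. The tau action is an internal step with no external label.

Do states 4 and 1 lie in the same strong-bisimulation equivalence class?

Refine partition for ~:
  round 0: {{0,1,2,3,4,5,6,7}}
  round 1: {{0,6},{1,2,4,5},{3},{7}}
  round 2: {{0},{1,4},{2},{3},{5},{6},{7}}
7 equivalence class(es) (converged in 3)
[4]={1,4}  [1]={1,4}

Answer: BISIMILAR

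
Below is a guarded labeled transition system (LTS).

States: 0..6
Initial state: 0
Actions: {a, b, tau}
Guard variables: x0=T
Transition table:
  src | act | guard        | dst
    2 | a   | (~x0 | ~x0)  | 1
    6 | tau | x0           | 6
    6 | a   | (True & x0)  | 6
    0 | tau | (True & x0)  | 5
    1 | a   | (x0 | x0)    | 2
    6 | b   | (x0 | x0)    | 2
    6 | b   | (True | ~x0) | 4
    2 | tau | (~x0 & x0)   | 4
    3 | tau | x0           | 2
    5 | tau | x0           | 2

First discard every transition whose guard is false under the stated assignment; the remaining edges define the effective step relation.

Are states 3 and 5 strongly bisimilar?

Refine partition for ~:
  P[0] = {{0,1,2,3,4,5,6}}
  P[1] = {{0,3,5},{1},{2,4},{6}}
  P[2] = {{0},{1},{2,4},{3,5},{6}}
5 equivalence class(es) (converged in 3)
class of 3: {3,5}; class of 5: {3,5}

Answer: BISIMILAR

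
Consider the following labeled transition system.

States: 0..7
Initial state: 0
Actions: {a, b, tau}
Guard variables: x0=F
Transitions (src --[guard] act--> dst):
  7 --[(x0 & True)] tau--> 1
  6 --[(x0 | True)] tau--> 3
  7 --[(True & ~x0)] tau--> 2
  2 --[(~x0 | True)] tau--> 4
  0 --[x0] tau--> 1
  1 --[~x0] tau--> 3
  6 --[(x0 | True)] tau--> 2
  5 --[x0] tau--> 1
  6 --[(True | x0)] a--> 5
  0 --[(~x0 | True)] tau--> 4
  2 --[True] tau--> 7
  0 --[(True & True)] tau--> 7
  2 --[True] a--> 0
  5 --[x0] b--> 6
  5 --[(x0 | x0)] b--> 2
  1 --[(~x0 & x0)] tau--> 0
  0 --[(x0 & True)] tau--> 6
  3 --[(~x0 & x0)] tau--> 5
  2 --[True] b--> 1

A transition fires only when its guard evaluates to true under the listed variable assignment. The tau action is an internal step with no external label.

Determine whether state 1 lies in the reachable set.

Answer: REACHABLE

Analysis:
Guard filter leaves 11 enabled edge(s).
Layer 0: {0}
Layer 1: {4,7}  now seen {0,4,7}
Layer 2: {2}  now seen {0,2,4,7}
Layer 3: {1}  now seen {0,1,2,4,7}
Layer 4: {3}  now seen {0,1,2,3,4,7}
Reach set: {0,1,2,3,4,7}
trace reaching 1: tau·tau·b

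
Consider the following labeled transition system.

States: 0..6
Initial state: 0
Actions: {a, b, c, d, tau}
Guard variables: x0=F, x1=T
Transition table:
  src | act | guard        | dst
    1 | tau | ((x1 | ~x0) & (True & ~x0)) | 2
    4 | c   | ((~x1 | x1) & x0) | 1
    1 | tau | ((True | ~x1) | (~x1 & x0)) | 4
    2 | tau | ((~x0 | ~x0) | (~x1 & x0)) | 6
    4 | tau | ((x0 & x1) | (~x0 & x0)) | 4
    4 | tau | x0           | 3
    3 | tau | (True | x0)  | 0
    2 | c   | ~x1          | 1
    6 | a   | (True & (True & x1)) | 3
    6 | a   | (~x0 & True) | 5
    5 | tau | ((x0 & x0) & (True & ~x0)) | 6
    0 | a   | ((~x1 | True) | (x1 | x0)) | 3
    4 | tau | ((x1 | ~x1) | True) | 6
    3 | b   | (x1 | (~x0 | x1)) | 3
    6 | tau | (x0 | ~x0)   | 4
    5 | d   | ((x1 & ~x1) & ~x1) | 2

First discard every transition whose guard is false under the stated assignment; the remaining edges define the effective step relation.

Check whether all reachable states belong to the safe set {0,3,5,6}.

Answer: INVARIANT HOLDS

Working:
Safe = {0,3,5,6}
R = {0,3}
  0: safe
  3: safe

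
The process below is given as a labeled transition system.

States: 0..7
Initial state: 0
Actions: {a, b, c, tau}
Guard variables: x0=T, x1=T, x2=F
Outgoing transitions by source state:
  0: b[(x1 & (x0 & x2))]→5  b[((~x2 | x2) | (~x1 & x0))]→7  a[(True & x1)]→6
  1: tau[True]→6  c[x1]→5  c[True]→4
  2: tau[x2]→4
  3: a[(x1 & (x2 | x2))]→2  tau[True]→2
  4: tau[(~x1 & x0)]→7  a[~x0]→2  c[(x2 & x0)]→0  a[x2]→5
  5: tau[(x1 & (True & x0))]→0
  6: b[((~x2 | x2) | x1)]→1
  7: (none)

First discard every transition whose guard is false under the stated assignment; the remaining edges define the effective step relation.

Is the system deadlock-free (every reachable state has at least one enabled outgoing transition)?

Answer: DEADLOCK at state 4

Working:
Reachable = {0,1,4,5,6,7}
  0: a→6  b→7  [2 out]
  1: c→4  c→5  tau→6  [3 out]
  4: ∅  [STUCK]
  5: tau→0  [1 out]
  6: b→1  [1 out]
  7: ∅  [STUCK]
trace reaching 4: a·b·c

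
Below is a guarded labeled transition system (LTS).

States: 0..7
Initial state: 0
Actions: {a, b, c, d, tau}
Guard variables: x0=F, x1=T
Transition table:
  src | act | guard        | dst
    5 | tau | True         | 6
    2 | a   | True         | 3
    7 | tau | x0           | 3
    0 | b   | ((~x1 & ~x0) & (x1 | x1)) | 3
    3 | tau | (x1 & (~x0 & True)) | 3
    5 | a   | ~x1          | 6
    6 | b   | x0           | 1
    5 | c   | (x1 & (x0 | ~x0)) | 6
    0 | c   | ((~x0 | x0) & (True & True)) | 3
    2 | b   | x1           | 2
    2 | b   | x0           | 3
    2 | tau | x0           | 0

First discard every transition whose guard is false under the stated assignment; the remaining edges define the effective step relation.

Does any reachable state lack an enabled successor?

Answer: DEADLOCK-FREE

Trace:
R = {0,3}
  0: c→3  [deg 1]
  3: tau→3  [deg 1]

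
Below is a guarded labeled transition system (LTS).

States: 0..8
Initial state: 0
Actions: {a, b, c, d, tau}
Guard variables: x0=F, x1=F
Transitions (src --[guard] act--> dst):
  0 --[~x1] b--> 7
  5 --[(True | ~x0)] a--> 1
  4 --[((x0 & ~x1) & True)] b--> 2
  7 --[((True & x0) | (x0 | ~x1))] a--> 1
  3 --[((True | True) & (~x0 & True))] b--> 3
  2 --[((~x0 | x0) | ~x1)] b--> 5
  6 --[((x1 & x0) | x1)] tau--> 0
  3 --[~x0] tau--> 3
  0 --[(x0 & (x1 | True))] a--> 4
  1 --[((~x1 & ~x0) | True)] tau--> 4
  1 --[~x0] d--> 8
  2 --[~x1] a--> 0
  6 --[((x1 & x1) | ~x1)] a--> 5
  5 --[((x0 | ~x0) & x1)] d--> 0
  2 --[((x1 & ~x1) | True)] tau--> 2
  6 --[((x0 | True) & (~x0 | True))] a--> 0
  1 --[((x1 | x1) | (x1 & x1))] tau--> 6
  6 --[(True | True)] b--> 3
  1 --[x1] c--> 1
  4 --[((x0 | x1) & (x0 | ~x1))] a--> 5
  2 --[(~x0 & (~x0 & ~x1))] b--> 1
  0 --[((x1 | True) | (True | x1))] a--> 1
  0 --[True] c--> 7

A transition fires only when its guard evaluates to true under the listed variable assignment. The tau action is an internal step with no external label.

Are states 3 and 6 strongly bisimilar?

Refine partition for ~:
  π0 = {{0,1,2,3,4,5,6,7,8}}
  π1 = {{0},{1},{2},{3},{4,8},{5,7},{6}}
Fixed point at round 2; 7 class(es).
[3]={3}  [6]={6}

Answer: NOT BISIMILAR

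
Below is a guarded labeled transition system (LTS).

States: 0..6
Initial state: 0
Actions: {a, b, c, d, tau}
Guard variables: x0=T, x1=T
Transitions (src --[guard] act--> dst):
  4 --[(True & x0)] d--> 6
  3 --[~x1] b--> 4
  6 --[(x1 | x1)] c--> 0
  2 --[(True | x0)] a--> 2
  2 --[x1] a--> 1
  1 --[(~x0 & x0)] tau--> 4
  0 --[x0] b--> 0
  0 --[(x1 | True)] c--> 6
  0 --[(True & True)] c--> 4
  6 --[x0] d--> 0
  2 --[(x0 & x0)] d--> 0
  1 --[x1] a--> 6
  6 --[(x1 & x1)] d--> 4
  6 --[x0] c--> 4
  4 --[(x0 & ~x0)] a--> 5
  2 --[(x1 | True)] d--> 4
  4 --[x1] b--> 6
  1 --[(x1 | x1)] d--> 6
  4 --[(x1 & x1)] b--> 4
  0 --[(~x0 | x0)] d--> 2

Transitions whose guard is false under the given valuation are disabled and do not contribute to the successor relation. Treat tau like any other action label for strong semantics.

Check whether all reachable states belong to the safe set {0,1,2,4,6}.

Answer: INVARIANT HOLDS

Trace:
Inv-set: {0,1,2,4,6}
R = {0,1,2,4,6}
  0: ✓
  1: ✓
  2: ✓
  4: ✓
  6: ✓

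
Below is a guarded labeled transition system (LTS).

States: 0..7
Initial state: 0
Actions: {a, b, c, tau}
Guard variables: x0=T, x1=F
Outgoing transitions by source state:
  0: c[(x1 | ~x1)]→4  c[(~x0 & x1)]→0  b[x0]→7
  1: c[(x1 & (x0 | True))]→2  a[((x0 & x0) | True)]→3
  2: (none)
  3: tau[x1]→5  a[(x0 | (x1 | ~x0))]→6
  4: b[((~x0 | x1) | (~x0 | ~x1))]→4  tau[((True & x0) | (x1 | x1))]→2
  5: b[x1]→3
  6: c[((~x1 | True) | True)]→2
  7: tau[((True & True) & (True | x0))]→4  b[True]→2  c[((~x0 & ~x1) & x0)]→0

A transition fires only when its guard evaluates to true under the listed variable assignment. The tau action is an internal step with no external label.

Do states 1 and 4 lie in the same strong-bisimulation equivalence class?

Answer: NOT BISIMILAR

Analysis:
Refine partition for ~:
  P[0] = {{0,1,2,3,4,5,6,7}}
  P[1] = {{0},{1,3},{2,5},{4,7},{6}}
  P[2] = {{0},{1},{2,5},{3},{4},{6},{7}}
stable after 3 split(s): 7 block(s)
class of 1: {1}; class of 4: {4}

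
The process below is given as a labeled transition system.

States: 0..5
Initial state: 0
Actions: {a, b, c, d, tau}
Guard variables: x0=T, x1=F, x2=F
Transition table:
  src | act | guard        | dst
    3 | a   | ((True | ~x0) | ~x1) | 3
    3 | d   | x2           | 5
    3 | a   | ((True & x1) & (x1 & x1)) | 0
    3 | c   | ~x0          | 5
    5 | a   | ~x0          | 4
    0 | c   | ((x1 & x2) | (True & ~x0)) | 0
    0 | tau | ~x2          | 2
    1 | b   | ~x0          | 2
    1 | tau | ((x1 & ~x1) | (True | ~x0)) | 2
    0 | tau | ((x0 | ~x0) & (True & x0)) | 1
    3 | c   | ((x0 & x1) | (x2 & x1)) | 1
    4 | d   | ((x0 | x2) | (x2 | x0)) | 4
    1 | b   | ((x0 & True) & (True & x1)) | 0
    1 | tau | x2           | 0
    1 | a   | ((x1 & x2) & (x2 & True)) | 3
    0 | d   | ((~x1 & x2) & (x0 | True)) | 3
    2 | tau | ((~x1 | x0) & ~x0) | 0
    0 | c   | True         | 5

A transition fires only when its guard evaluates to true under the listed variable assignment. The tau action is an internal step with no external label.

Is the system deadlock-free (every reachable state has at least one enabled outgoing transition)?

Answer: DEADLOCK at state 2

Trace:
R = {0,1,2,5}
  0: c→5  tau→1  tau→2  [deg 3]
  1: tau→2  [deg 1]
  2: ∅  [no exit]
  5: ∅  [no exit]
Path to 2: tau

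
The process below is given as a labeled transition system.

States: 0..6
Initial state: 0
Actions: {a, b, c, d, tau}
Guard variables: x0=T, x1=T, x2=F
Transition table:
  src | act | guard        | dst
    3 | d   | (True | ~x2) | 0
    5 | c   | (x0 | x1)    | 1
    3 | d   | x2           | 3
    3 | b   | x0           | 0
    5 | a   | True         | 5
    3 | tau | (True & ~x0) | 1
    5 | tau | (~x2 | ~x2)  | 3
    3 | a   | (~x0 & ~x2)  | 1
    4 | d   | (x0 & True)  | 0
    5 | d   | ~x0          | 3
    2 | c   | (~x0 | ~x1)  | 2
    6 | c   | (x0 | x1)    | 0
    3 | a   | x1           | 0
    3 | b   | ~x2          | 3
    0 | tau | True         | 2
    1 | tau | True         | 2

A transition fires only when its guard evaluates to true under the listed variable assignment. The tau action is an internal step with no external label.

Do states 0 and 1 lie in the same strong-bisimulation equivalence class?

Refine partition for ~:
  P[0] = {{0,1,2,3,4,5,6}}
  P[1] = {{0,1},{2},{3},{4},{5},{6}}
stable after 2 split(s): 6 block(s)
class of 0: {0,1}; class of 1: {0,1}

Answer: BISIMILAR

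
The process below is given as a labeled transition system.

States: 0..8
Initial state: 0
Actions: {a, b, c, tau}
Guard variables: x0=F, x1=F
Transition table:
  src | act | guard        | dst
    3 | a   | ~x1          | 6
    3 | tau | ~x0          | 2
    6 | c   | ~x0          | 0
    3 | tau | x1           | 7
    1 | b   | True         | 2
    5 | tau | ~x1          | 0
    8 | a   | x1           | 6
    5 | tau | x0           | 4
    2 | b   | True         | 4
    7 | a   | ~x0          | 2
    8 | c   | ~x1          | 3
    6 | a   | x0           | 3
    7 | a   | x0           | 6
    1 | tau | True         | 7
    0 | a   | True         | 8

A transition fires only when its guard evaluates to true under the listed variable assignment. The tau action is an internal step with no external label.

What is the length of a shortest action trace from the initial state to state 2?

Layered search for 2:
  L0 = {0}
  L1 = {8}
  L2 = {3}
  L3 = {2,6}
2 enters at depth 3; path a·c·tau

Answer: 3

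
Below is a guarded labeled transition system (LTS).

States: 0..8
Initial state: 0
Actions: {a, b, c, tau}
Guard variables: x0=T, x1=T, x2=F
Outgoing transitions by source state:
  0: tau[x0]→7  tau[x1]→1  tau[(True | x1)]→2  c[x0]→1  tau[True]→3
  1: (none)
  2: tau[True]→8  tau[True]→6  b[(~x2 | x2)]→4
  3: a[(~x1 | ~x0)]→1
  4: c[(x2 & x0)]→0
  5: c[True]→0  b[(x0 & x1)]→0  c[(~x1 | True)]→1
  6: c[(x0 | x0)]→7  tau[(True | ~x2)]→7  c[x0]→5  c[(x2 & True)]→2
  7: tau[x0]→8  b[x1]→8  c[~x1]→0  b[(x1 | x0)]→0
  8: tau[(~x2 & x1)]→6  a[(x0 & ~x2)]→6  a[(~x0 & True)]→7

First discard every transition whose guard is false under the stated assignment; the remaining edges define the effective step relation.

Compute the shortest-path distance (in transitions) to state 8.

Answer: 2

Working:
BFS to 8:
  depth 0: {0}
  depth 1: {1,2,3,7}
  depth 2: {4,6,8}
8 enters at depth 2; path tau·tau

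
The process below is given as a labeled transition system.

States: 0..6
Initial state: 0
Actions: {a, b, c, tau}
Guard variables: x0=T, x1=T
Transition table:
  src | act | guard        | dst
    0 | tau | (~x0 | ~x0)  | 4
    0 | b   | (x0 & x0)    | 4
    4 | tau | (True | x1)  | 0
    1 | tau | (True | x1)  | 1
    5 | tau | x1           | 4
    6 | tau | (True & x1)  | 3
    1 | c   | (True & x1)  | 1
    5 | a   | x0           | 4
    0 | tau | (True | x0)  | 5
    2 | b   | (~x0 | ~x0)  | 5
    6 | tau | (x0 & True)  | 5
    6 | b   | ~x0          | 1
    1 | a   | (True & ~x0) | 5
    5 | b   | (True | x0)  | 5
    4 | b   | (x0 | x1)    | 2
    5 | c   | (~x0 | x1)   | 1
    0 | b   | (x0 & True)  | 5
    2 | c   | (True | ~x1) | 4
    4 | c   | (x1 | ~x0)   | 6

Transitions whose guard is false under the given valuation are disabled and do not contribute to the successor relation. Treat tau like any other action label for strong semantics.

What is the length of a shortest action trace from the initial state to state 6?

BFS to 6:
  depth 0: {0}
  depth 1: {4,5}
  depth 2: {1,2,6}
6 enters at depth 2; path b·c

Answer: 2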